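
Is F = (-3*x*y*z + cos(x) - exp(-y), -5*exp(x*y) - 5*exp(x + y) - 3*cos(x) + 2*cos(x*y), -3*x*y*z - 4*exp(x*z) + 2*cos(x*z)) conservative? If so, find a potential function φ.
No, ∇×F = (-3*x*z, -3*x*y + 3*y*z + 4*z*exp(x*z) + 2*z*sin(x*z), 3*x*z - 5*y*exp(x*y) - 2*y*sin(x*y) - 5*exp(x + y) + 3*sin(x) - exp(-y)) ≠ 0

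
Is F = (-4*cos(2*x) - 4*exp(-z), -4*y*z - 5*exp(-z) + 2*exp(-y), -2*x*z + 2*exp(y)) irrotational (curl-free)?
No, ∇×F = (4*y + 2*exp(y) - 5*exp(-z), 2*z + 4*exp(-z), 0)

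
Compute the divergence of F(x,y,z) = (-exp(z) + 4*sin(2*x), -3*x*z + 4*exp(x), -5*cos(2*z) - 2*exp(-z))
10*sin(2*z) + 8*cos(2*x) + 2*exp(-z)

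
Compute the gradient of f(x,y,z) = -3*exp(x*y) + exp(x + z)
(-3*y*exp(x*y) + exp(x + z), -3*x*exp(x*y), exp(x + z))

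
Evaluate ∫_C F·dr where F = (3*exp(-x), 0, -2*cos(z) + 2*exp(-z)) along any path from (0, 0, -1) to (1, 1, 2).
-2*sin(2) - 2*sin(1) - 3*exp(-1) - 2*exp(-2) + 3 + 2*E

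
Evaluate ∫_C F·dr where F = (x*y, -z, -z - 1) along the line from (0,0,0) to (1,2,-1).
13/6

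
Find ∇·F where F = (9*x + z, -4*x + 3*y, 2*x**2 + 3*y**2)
12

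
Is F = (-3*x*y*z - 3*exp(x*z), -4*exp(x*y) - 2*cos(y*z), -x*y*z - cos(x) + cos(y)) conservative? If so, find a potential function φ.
No, ∇×F = (-x*z - 2*y*sin(y*z) - sin(y), -3*x*y - 3*x*exp(x*z) + y*z - sin(x), 3*x*z - 4*y*exp(x*y)) ≠ 0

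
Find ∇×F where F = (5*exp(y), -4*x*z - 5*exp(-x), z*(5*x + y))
(4*x + z, -5*z, -4*z - 5*exp(y) + 5*exp(-x))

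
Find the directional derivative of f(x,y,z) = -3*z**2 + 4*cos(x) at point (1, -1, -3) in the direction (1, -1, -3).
-2*sqrt(11)*(2*sin(1) + 27)/11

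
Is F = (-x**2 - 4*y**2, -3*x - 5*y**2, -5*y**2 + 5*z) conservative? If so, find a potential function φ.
No, ∇×F = (-10*y, 0, 8*y - 3) ≠ 0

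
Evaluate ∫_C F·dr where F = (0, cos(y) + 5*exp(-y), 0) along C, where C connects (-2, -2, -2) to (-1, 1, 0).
-5*exp(-1) + sin(1) + sin(2) + 5*exp(2)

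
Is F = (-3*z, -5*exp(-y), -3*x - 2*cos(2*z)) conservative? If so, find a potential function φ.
Yes, F is conservative. φ = -3*x*z - sin(2*z) + 5*exp(-y)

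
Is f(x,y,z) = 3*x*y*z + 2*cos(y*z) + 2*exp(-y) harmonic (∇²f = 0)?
No, ∇²f = -2*y**2*cos(y*z) - 2*z**2*cos(y*z) + 2*exp(-y)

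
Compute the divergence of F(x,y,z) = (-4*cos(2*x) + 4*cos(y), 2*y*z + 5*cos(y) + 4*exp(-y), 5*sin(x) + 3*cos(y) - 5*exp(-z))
2*z + 8*sin(2*x) - 5*sin(y) + 5*exp(-z) - 4*exp(-y)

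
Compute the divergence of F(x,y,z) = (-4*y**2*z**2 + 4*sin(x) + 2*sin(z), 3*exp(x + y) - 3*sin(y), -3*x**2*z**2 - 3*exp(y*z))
-6*x**2*z - 3*y*exp(y*z) + 3*exp(x + y) + 4*cos(x) - 3*cos(y)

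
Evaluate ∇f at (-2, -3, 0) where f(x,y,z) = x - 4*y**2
(1, 24, 0)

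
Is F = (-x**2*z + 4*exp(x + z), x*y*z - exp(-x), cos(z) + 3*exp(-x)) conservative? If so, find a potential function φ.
No, ∇×F = (-x*y, -x**2 + 4*exp(x + z) + 3*exp(-x), y*z + exp(-x)) ≠ 0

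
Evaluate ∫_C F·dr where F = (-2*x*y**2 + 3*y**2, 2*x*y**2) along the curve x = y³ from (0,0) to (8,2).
-1696/15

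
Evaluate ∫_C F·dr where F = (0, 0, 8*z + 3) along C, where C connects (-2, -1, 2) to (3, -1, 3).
23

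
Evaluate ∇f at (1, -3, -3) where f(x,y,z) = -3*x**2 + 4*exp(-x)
(-6 - 4*exp(-1), 0, 0)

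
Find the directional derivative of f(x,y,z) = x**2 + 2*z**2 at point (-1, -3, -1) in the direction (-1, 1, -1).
2*sqrt(3)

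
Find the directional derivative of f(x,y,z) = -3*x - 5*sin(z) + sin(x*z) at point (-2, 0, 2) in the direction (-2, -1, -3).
sqrt(14)*(15*cos(2) + 2*cos(4) + 6)/14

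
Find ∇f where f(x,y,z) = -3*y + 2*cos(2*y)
(0, -4*sin(2*y) - 3, 0)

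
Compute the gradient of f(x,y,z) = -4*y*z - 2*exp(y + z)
(0, -4*z - 2*exp(y + z), -4*y - 2*exp(y + z))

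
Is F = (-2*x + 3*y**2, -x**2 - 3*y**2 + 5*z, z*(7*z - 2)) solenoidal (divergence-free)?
No, ∇·F = -6*y + 14*z - 4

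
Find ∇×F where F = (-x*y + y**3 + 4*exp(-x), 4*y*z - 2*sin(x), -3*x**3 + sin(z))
(-4*y, 9*x**2, x - 3*y**2 - 2*cos(x))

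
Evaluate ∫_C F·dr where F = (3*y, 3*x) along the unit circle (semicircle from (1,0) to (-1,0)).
0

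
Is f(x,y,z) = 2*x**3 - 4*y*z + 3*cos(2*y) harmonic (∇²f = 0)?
No, ∇²f = 12*x - 12*cos(2*y)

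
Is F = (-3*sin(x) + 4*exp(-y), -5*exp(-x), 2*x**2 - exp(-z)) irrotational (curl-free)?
No, ∇×F = (0, -4*x, 4*exp(-y) + 5*exp(-x))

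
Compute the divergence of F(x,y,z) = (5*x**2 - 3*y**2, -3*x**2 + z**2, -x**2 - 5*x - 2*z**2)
10*x - 4*z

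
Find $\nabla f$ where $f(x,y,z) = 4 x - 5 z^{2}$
(4, 0, -10*z)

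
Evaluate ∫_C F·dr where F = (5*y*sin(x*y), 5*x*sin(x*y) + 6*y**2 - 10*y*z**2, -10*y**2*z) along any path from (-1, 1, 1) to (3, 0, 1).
-2 + 5*cos(1)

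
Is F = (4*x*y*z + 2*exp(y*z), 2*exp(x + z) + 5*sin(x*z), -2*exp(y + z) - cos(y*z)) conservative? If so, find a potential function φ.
No, ∇×F = (-5*x*cos(x*z) + z*sin(y*z) - 2*exp(x + z) - 2*exp(y + z), 2*y*(2*x + exp(y*z)), -4*x*z - 2*z*exp(y*z) + 5*z*cos(x*z) + 2*exp(x + z)) ≠ 0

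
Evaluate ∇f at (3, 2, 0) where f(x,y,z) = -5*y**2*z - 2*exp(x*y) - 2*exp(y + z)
(-4*exp(6), (-6*exp(4) - 2)*exp(2), -20 - 2*exp(2))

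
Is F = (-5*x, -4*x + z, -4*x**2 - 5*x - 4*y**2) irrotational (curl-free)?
No, ∇×F = (-8*y - 1, 8*x + 5, -4)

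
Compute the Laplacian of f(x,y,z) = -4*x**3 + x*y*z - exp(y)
-24*x - exp(y)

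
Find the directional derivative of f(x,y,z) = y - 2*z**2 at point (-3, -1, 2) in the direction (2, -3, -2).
13*sqrt(17)/17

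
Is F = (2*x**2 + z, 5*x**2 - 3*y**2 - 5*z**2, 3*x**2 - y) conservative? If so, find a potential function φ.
No, ∇×F = (10*z - 1, 1 - 6*x, 10*x) ≠ 0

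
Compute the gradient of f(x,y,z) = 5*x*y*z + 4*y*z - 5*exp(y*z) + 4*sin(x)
(5*y*z + 4*cos(x), z*(5*x - 5*exp(y*z) + 4), y*(5*x - 5*exp(y*z) + 4))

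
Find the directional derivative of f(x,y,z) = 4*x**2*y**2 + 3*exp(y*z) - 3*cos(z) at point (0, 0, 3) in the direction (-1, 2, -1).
sqrt(6)*(6 - sin(3))/2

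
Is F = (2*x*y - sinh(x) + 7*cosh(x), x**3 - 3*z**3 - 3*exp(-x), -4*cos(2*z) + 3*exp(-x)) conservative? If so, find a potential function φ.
No, ∇×F = (9*z**2, 3*exp(-x), 3*x**2 - 2*x + 3*exp(-x)) ≠ 0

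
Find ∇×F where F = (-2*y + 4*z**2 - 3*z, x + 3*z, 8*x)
(-3, 8*z - 11, 3)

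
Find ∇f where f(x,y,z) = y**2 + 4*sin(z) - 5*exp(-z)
(0, 2*y, 4*cos(z) + 5*exp(-z))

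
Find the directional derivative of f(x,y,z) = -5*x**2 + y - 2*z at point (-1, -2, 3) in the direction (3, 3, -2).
37*sqrt(22)/22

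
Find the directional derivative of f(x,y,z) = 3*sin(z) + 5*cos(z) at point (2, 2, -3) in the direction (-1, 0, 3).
3*sqrt(10)*(3*cos(3) + 5*sin(3))/10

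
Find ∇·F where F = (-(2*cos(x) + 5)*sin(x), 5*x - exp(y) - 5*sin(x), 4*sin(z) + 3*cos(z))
-exp(y) - 3*sin(z) - 5*cos(x) - 2*cos(2*x) + 4*cos(z)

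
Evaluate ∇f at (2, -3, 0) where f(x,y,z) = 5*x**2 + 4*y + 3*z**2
(20, 4, 0)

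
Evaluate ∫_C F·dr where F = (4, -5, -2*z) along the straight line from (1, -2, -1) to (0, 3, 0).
-28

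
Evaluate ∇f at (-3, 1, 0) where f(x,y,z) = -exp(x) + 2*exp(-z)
(-exp(-3), 0, -2)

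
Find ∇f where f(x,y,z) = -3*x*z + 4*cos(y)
(-3*z, -4*sin(y), -3*x)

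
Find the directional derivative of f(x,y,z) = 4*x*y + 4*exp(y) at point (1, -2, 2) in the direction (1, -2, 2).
-16/3 - 8*exp(-2)/3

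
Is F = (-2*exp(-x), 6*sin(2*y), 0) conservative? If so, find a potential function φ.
Yes, F is conservative. φ = -3*cos(2*y) + 2*exp(-x)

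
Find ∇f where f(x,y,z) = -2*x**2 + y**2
(-4*x, 2*y, 0)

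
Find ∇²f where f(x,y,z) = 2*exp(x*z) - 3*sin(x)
2*x**2*exp(x*z) + 2*z**2*exp(x*z) + 3*sin(x)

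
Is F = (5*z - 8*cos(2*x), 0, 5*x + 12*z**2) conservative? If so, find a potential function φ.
Yes, F is conservative. φ = 5*x*z + 4*z**3 - 4*sin(2*x)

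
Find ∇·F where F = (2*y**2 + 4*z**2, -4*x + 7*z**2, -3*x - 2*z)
-2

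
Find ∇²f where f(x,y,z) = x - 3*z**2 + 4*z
-6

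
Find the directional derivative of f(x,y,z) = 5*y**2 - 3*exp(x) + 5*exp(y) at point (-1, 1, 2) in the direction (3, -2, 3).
sqrt(22)*(-10*E*(2 + E) - 9)*exp(-1)/22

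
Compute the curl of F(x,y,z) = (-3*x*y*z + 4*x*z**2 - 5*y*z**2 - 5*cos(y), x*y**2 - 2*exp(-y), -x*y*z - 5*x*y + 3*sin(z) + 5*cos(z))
(x*(-z - 5), -3*x*y + 8*x*z - 9*y*z + 5*y, 3*x*z + y**2 + 5*z**2 - 5*sin(y))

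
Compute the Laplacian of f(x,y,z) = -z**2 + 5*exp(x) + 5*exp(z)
5*exp(x) + 5*exp(z) - 2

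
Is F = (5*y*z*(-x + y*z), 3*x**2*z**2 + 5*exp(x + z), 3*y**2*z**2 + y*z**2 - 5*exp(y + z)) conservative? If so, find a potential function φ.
No, ∇×F = (-6*x**2*z + 6*y*z**2 + z**2 - 5*exp(x + z) - 5*exp(y + z), 5*y*(-x + 2*y*z), 6*x*z**2 + 5*x*z - 10*y*z**2 + 5*exp(x + z)) ≠ 0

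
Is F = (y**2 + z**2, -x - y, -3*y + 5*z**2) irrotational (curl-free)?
No, ∇×F = (-3, 2*z, -2*y - 1)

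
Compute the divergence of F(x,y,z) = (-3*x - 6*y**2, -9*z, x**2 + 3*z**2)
6*z - 3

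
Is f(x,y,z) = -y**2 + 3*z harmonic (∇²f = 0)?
No, ∇²f = -2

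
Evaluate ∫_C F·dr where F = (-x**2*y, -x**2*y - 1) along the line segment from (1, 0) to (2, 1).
-23/6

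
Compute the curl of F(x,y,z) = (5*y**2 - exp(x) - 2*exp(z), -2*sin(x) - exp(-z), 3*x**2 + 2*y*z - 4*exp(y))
(2*z - 4*exp(y) - exp(-z), -6*x - 2*exp(z), -10*y - 2*cos(x))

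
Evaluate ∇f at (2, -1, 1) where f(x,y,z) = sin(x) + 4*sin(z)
(cos(2), 0, 4*cos(1))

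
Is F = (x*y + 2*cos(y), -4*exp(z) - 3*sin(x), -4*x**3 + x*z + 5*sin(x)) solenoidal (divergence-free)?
No, ∇·F = x + y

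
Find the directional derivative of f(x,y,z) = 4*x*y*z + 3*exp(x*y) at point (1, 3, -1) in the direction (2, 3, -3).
9*sqrt(22)*(-8 + 3*exp(3))/22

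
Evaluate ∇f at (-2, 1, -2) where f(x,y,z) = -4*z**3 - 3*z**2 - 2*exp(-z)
(0, 0, -36 + 2*exp(2))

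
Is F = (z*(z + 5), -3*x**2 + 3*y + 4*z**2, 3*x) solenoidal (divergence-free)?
No, ∇·F = 3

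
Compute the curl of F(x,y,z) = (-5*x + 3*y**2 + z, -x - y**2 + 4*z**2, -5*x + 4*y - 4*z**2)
(4 - 8*z, 6, -6*y - 1)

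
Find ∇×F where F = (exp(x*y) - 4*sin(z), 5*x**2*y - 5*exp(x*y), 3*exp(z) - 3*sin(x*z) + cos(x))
(0, 3*z*cos(x*z) + sin(x) - 4*cos(z), 10*x*y - x*exp(x*y) - 5*y*exp(x*y))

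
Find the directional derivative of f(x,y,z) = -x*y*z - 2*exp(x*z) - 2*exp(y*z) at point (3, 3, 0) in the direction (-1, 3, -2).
3*sqrt(14)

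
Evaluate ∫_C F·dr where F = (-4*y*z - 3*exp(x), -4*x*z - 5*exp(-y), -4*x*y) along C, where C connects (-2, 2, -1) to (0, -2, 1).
-2*exp(-2) + 13 + 5*exp(2)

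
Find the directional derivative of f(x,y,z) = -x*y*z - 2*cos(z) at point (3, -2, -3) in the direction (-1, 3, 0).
33*sqrt(10)/10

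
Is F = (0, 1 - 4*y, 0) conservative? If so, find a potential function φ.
Yes, F is conservative. φ = y*(1 - 2*y)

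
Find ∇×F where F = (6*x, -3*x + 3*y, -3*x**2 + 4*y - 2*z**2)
(4, 6*x, -3)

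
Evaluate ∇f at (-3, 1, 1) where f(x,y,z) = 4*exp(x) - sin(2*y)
(4*exp(-3), -2*cos(2), 0)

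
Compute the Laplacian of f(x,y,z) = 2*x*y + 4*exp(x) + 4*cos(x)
4*exp(x) - 4*cos(x)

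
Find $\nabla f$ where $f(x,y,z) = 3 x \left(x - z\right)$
(6*x - 3*z, 0, -3*x)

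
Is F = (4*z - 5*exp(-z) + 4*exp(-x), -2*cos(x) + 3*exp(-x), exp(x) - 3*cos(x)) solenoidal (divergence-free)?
No, ∇·F = -4*exp(-x)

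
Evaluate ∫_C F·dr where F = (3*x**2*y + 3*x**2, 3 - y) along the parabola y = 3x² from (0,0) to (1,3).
73/10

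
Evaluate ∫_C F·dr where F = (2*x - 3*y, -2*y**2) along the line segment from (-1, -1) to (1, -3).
88/3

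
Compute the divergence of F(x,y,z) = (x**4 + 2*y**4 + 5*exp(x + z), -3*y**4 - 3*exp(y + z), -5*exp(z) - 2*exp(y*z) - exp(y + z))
4*x**3 - 12*y**3 - 2*y*exp(y*z) - 5*exp(z) + 5*exp(x + z) - 4*exp(y + z)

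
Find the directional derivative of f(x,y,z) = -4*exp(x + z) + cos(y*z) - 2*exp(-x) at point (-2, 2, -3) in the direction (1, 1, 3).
sqrt(11)*(3*exp(5)*sin(6) - 16 + 2*exp(7))*exp(-5)/11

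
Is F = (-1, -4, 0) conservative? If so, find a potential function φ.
Yes, F is conservative. φ = -x - 4*y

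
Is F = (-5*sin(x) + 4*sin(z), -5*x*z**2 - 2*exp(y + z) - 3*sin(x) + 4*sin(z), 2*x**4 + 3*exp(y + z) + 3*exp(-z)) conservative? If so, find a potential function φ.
No, ∇×F = (10*x*z + 5*exp(y + z) - 4*cos(z), -8*x**3 + 4*cos(z), -5*z**2 - 3*cos(x)) ≠ 0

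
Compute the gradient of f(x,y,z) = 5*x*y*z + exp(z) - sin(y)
(5*y*z, 5*x*z - cos(y), 5*x*y + exp(z))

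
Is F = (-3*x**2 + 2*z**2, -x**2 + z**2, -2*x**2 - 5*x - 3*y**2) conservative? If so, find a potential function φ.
No, ∇×F = (-6*y - 2*z, 4*x + 4*z + 5, -2*x) ≠ 0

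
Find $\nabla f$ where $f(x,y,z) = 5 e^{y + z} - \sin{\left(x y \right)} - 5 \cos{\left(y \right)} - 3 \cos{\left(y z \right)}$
(-y*cos(x*y), -x*cos(x*y) + 3*z*sin(y*z) + 5*exp(y + z) + 5*sin(y), 3*y*sin(y*z) + 5*exp(y + z))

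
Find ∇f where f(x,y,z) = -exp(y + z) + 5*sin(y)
(0, -exp(y + z) + 5*cos(y), -exp(y + z))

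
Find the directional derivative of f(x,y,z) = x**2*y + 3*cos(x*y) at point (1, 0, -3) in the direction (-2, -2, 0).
-sqrt(2)/2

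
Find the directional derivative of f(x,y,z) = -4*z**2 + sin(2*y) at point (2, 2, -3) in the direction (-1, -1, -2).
-sqrt(6)*(cos(4) + 24)/3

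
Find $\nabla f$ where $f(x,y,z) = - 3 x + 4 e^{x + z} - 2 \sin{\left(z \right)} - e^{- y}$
(4*exp(x + z) - 3, exp(-y), 4*exp(x + z) - 2*cos(z))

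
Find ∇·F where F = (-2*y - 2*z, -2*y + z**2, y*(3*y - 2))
-2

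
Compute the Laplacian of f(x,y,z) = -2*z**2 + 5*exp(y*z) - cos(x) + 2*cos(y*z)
5*y**2*exp(y*z) - 2*y**2*cos(y*z) + z**2*(5*exp(y*z) - 2*cos(y*z)) + cos(x) - 4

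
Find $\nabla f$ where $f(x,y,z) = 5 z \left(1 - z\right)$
(0, 0, 5 - 10*z)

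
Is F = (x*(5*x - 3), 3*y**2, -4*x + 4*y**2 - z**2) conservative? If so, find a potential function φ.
No, ∇×F = (8*y, 4, 0) ≠ 0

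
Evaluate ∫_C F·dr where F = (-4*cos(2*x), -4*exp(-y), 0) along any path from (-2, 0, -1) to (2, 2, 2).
-4 + 4*exp(-2) - 4*sin(4)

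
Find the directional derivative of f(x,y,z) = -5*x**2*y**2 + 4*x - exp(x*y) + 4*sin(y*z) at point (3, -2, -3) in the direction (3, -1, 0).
3*sqrt(10)*(-176*exp(6) + 3 + 4*exp(6)*cos(6))*exp(-6)/10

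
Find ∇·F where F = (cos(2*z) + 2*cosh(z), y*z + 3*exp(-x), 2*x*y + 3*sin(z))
z + 3*cos(z)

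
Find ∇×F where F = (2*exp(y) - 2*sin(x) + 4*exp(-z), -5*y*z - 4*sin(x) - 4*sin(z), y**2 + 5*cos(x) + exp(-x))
(7*y + 4*cos(z), 5*sin(x) - 4*exp(-z) + exp(-x), -2*exp(y) - 4*cos(x))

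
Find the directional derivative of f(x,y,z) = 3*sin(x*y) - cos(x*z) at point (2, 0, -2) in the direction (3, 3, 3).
2*sqrt(3)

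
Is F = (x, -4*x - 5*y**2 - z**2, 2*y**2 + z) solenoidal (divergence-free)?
No, ∇·F = 2 - 10*y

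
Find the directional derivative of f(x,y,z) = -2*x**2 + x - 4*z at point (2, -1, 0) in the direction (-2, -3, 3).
sqrt(22)/11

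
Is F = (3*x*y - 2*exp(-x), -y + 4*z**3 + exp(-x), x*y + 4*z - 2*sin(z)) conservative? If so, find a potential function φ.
No, ∇×F = (x - 12*z**2, -y, -3*x - exp(-x)) ≠ 0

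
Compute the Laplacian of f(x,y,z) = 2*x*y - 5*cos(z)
5*cos(z)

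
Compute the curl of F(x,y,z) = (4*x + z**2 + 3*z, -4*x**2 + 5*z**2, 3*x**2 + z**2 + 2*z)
(-10*z, -6*x + 2*z + 3, -8*x)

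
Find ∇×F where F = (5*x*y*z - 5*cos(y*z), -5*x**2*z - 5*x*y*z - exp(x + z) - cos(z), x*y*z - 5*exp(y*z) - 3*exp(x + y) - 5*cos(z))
(5*x**2 + 5*x*y + x*z - 5*z*exp(y*z) - 3*exp(x + y) + exp(x + z) - sin(z), 5*x*y - y*z + 5*y*sin(y*z) + 3*exp(x + y), -15*x*z - 5*y*z - 5*z*sin(y*z) - exp(x + z))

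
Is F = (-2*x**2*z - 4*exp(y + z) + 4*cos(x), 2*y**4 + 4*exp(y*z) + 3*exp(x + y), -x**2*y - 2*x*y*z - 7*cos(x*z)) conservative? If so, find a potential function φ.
No, ∇×F = (-x**2 - 2*x*z - 4*y*exp(y*z), -2*x**2 + 2*x*y + 2*y*z - 7*z*sin(x*z) - 4*exp(y + z), 3*exp(x + y) + 4*exp(y + z)) ≠ 0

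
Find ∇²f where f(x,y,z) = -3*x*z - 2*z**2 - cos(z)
cos(z) - 4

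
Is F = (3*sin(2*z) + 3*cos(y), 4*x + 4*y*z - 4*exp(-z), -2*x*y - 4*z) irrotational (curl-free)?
No, ∇×F = (-2*x - 4*y - 4*exp(-z), 2*y + 6*cos(2*z), 3*sin(y) + 4)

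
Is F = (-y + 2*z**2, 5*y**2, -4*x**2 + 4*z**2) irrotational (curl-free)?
No, ∇×F = (0, 8*x + 4*z, 1)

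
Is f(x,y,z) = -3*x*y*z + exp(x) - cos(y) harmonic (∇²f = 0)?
No, ∇²f = exp(x) + cos(y)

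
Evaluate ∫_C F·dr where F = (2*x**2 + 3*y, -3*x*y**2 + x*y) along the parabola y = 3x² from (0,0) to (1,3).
-1667/105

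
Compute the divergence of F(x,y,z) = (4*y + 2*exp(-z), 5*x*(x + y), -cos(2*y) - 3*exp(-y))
5*x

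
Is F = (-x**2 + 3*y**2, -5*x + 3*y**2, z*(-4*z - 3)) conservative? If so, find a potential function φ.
No, ∇×F = (0, 0, -6*y - 5) ≠ 0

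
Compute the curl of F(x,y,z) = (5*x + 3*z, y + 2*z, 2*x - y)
(-3, 1, 0)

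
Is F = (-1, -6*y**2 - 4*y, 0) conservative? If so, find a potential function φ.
Yes, F is conservative. φ = -x - 2*y**3 - 2*y**2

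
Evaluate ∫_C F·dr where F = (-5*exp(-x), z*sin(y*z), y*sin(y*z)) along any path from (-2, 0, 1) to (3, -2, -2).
-5*exp(2) + 5*exp(-3) - cos(4) + 1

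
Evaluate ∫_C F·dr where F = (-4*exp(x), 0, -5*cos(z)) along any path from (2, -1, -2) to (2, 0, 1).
-5*sin(2) - 5*sin(1)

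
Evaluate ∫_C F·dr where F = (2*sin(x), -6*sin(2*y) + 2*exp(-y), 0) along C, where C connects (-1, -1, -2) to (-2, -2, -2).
-2*exp(2) + 3*cos(4) + 2*cos(1) - 5*cos(2) + 2*E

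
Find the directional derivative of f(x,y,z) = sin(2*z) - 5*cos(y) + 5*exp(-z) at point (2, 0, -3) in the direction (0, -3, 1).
sqrt(10)*(-exp(3)/2 + cos(6)/5)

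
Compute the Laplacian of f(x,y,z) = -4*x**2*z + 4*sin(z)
-8*z - 4*sin(z)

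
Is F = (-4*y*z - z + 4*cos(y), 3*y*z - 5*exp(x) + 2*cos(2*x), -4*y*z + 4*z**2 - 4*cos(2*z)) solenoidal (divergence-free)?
No, ∇·F = -4*y + 11*z + 8*sin(2*z)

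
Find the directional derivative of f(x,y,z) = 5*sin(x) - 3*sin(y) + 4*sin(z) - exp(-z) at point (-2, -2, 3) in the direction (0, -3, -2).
sqrt(13)*(9*exp(3)*cos(2) - 2 - 8*exp(3)*cos(3))*exp(-3)/13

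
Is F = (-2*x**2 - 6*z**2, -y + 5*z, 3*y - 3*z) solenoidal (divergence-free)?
No, ∇·F = -4*x - 4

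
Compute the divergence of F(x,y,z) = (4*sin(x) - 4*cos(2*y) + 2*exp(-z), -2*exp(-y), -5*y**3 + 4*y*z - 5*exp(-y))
4*y + 4*cos(x) + 2*exp(-y)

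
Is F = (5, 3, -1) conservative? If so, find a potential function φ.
Yes, F is conservative. φ = 5*x + 3*y - z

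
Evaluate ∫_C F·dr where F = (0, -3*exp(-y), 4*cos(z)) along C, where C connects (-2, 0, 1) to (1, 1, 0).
-4*sin(1) - 3 + 3*exp(-1)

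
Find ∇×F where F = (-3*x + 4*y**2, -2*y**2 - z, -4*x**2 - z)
(1, 8*x, -8*y)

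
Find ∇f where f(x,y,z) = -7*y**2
(0, -14*y, 0)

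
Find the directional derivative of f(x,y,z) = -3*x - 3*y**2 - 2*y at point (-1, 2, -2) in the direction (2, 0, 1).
-6*sqrt(5)/5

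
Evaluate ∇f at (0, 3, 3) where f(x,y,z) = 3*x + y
(3, 1, 0)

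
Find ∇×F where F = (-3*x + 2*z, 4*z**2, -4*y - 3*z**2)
(-8*z - 4, 2, 0)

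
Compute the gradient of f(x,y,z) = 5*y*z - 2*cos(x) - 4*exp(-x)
(2*sin(x) + 4*exp(-x), 5*z, 5*y)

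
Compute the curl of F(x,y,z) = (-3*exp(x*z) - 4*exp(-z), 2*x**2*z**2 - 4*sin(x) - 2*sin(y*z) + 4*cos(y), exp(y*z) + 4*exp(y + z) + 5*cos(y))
(-4*x**2*z + 2*y*cos(y*z) + z*exp(y*z) + 4*exp(y + z) - 5*sin(y), -3*x*exp(x*z) + 4*exp(-z), 4*x*z**2 - 4*cos(x))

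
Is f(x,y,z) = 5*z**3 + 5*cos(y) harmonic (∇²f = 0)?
No, ∇²f = 30*z - 5*cos(y)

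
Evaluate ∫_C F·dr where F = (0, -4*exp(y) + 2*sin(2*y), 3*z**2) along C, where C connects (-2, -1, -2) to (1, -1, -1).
7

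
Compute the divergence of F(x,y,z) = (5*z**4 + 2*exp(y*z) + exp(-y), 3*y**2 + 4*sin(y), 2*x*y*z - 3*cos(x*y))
2*x*y + 6*y + 4*cos(y)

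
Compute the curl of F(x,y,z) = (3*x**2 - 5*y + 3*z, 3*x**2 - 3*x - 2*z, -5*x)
(2, 8, 6*x + 2)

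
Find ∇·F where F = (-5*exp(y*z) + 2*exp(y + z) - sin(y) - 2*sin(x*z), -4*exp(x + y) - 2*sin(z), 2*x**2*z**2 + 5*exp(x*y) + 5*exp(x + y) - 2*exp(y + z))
4*x**2*z - 2*z*cos(x*z) - 4*exp(x + y) - 2*exp(y + z)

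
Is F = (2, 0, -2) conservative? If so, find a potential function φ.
Yes, F is conservative. φ = 2*x - 2*z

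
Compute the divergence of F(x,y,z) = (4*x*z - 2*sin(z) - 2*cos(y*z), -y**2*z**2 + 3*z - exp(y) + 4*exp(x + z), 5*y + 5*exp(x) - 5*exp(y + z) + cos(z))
-2*y*z**2 + 4*z - exp(y) - 5*exp(y + z) - sin(z)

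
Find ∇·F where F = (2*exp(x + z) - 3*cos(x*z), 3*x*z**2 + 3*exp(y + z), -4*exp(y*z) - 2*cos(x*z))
2*x*sin(x*z) - 4*y*exp(y*z) + 3*z*sin(x*z) + 2*exp(x + z) + 3*exp(y + z)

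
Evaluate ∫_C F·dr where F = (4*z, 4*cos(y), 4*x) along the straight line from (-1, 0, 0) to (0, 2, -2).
4*sin(2)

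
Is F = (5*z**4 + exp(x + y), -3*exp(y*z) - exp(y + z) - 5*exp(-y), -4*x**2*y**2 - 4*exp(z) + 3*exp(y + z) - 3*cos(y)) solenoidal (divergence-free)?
No, ∇·F = ((-3*z*exp(y*z) - 4*exp(z) + exp(x + y) + 2*exp(y + z))*exp(y) + 5)*exp(-y)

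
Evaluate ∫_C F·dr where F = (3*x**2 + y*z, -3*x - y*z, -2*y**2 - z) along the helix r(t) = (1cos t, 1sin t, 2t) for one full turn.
2*pi*(-5*pi - 3)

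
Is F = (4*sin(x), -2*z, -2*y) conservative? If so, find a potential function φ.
Yes, F is conservative. φ = -2*y*z - 4*cos(x)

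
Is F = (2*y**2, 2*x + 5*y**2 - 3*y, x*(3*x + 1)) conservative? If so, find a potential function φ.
No, ∇×F = (0, -6*x - 1, 2 - 4*y) ≠ 0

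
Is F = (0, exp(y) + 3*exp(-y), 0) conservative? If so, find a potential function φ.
Yes, F is conservative. φ = exp(y) - 3*exp(-y)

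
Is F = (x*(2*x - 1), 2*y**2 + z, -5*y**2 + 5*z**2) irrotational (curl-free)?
No, ∇×F = (-10*y - 1, 0, 0)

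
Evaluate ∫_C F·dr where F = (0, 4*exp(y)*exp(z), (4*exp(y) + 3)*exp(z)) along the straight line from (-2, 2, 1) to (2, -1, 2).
-4*exp(3) + E + 3*exp(2)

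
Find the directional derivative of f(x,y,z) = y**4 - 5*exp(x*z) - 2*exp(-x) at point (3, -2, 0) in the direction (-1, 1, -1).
sqrt(3)*(-17*exp(3) - 2)*exp(-3)/3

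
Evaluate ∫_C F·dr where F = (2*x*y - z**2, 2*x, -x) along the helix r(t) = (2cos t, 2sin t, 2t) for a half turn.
-32 + 4*pi + 8*pi**2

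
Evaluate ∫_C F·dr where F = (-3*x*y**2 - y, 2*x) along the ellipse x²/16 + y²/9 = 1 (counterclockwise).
36*pi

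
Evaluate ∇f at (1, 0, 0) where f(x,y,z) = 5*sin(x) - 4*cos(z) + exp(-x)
(-exp(-1) + 5*cos(1), 0, 0)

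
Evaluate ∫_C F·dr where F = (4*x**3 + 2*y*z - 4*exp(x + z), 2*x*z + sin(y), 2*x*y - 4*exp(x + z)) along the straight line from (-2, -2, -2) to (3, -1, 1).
-8*sinh(4) - cos(1) + cos(2) + 75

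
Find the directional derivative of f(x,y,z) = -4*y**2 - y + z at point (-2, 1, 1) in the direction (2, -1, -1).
4*sqrt(6)/3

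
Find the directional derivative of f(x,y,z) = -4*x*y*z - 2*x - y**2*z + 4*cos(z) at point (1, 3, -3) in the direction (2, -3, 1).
sqrt(14)*(-43 + 4*sin(3))/14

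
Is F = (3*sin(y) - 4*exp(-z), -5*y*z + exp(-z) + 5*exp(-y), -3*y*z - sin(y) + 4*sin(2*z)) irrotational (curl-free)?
No, ∇×F = (5*y - 3*z - cos(y) + exp(-z), 4*exp(-z), -3*cos(y))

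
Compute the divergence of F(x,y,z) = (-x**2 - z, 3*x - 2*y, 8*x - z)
-2*x - 3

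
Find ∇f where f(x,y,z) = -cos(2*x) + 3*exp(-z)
(2*sin(2*x), 0, -3*exp(-z))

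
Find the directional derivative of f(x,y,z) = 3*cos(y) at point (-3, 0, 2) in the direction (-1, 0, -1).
0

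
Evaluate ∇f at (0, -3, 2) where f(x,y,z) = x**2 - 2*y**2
(0, 12, 0)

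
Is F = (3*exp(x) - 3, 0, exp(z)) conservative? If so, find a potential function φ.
Yes, F is conservative. φ = -3*x + 3*exp(x) + exp(z)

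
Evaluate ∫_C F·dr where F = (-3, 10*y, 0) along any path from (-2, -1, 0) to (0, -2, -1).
9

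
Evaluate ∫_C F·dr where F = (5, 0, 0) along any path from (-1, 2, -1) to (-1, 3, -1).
0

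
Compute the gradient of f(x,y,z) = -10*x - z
(-10, 0, -1)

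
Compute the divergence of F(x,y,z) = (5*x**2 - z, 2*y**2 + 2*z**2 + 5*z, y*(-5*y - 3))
10*x + 4*y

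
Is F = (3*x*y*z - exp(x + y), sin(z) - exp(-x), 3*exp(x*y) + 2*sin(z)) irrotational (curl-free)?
No, ∇×F = (3*x*exp(x*y) - cos(z), 3*y*(x - exp(x*y)), -3*x*z + exp(x + y) + exp(-x))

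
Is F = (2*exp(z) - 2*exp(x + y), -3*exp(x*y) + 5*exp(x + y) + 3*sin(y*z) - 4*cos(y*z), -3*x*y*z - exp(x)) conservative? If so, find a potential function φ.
No, ∇×F = (-3*x*z - 4*y*sin(y*z) - 3*y*cos(y*z), 3*y*z + exp(x) + 2*exp(z), -3*y*exp(x*y) + 7*exp(x + y)) ≠ 0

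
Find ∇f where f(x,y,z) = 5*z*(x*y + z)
(5*y*z, 5*x*z, 5*x*y + 10*z)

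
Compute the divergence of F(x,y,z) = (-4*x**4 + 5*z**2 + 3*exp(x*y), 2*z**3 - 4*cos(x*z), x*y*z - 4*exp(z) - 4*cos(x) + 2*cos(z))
-16*x**3 + x*y + 3*y*exp(x*y) - 4*exp(z) - 2*sin(z)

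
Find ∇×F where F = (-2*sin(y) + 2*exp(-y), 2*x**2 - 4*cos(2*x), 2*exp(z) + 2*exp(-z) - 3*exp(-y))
(3*exp(-y), 0, 4*x + 8*sin(2*x) + 2*cos(y) + 2*exp(-y))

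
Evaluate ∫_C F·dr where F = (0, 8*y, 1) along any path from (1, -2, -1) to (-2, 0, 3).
-12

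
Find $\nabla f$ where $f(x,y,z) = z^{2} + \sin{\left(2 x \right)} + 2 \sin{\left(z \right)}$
(2*cos(2*x), 0, 2*z + 2*cos(z))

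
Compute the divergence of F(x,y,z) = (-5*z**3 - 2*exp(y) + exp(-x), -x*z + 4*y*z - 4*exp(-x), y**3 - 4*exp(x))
4*z - exp(-x)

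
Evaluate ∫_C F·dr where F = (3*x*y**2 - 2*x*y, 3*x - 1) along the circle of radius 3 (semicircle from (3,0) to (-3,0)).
27*pi/2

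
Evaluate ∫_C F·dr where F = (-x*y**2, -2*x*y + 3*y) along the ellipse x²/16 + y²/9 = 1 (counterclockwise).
0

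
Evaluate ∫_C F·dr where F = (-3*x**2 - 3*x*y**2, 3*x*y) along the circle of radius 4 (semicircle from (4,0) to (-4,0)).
256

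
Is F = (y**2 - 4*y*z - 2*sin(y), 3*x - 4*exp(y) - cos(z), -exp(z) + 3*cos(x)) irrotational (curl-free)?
No, ∇×F = (-sin(z), -4*y + 3*sin(x), -2*y + 4*z + 2*cos(y) + 3)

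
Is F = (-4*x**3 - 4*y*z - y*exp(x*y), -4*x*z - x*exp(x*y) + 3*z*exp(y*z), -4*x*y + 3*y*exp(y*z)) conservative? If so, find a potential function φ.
Yes, F is conservative. φ = -x**4 - 4*x*y*z - exp(x*y) + 3*exp(y*z)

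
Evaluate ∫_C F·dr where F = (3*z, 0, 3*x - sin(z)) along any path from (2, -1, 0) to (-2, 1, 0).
0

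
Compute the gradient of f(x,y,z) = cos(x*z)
(-z*sin(x*z), 0, -x*sin(x*z))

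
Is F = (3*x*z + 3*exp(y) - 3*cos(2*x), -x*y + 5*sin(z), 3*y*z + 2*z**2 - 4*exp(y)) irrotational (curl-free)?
No, ∇×F = (3*z - 4*exp(y) - 5*cos(z), 3*x, -y - 3*exp(y))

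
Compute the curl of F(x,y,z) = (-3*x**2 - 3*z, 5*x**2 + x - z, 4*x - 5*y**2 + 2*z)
(1 - 10*y, -7, 10*x + 1)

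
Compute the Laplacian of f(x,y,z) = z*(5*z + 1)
10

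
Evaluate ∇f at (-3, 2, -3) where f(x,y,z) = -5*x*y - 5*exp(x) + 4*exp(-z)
(-10 - 5*exp(-3), 15, -4*exp(3))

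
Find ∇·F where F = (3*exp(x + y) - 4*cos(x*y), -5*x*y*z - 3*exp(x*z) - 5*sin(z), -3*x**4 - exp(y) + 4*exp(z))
-5*x*z + 4*y*sin(x*y) + 4*exp(z) + 3*exp(x + y)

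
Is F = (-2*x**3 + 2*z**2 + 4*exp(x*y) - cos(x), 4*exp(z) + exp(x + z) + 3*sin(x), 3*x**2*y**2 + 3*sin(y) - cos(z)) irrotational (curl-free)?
No, ∇×F = (6*x**2*y - 4*exp(z) - exp(x + z) + 3*cos(y), -6*x*y**2 + 4*z, -4*x*exp(x*y) + exp(x + z) + 3*cos(x))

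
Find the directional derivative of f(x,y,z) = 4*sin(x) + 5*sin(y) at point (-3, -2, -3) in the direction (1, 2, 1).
sqrt(6)*(5*cos(2) + 2*cos(3))/3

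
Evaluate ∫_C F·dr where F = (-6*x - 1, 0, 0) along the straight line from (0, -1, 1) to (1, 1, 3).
-4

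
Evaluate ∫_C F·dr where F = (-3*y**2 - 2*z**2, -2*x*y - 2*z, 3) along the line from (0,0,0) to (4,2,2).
-106/3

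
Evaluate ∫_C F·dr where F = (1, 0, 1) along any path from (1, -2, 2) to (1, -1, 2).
0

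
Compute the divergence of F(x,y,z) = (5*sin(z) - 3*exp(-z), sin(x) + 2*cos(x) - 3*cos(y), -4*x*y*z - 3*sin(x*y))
-4*x*y + 3*sin(y)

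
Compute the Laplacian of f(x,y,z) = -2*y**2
-4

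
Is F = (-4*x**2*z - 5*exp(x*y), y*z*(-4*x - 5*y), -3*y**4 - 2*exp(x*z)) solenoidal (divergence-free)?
No, ∇·F = -12*x*z - 2*x*exp(x*z) - 10*y*z - 5*y*exp(x*y)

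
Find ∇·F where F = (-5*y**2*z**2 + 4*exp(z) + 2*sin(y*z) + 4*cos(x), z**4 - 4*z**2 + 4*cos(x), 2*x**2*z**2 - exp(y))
4*x**2*z - 4*sin(x)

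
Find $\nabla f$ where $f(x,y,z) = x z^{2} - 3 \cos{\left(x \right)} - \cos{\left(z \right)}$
(z**2 + 3*sin(x), 0, 2*x*z + sin(z))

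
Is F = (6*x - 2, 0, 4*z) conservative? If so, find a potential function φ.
Yes, F is conservative. φ = 3*x**2 - 2*x + 2*z**2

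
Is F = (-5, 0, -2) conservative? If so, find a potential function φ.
Yes, F is conservative. φ = -5*x - 2*z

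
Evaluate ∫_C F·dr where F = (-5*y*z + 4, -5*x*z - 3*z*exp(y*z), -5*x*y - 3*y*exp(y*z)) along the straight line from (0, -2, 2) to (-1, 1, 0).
-7 + 3*exp(-4)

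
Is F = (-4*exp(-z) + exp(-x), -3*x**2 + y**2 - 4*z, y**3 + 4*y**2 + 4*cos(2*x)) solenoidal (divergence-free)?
No, ∇·F = 2*y - exp(-x)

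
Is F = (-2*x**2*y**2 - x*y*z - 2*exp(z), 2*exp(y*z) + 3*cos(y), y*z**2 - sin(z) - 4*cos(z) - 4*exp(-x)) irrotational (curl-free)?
No, ∇×F = (-2*y*exp(y*z) + z**2, -x*y - 2*exp(z) - 4*exp(-x), x*(4*x*y + z))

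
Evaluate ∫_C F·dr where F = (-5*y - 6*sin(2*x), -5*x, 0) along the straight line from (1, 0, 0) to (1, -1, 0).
5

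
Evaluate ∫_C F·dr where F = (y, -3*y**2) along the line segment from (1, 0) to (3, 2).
-6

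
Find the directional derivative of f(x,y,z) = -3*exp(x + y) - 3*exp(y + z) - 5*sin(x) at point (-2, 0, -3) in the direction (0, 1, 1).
3*sqrt(2)*(-E - 2)*exp(-3)/2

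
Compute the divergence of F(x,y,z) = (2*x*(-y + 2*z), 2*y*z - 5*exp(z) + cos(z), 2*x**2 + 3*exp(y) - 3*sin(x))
-2*y + 6*z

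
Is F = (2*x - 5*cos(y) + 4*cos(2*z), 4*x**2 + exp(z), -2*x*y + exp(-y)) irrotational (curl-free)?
No, ∇×F = (-2*x - exp(z) - exp(-y), 2*y - 8*sin(2*z), 8*x - 5*sin(y))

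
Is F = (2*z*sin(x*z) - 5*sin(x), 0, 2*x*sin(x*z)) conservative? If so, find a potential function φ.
Yes, F is conservative. φ = 5*cos(x) - 2*cos(x*z)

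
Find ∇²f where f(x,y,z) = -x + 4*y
0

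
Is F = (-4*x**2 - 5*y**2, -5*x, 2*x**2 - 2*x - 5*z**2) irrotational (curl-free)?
No, ∇×F = (0, 2 - 4*x, 10*y - 5)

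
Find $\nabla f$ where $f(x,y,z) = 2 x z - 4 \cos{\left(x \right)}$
(2*z + 4*sin(x), 0, 2*x)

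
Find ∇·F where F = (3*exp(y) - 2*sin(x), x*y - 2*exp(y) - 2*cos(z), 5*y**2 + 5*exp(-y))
x - 2*exp(y) - 2*cos(x)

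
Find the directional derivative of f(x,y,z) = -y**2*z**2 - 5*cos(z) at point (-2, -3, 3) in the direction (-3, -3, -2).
-sqrt(22)*(5*sin(3) + 27)/11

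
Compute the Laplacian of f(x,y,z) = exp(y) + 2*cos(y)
exp(y) - 2*cos(y)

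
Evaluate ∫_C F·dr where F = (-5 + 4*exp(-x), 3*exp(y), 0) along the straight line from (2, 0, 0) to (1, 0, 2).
-4*exp(-1) + 4*exp(-2) + 5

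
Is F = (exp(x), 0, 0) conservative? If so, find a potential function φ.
Yes, F is conservative. φ = exp(x)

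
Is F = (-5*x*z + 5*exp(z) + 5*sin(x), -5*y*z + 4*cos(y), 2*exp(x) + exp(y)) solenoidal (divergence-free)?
No, ∇·F = -10*z - 4*sin(y) + 5*cos(x)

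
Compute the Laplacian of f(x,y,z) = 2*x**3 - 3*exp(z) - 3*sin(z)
12*x - 3*exp(z) + 3*sin(z)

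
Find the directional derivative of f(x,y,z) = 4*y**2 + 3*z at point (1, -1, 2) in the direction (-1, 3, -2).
-15*sqrt(14)/7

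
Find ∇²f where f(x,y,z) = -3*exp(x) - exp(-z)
-3*exp(x) - exp(-z)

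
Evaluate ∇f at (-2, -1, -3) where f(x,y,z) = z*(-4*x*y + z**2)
(-12, -24, 19)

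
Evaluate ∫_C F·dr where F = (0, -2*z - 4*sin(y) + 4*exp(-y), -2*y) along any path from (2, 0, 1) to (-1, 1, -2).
-4*exp(-1) + 4*cos(1) + 4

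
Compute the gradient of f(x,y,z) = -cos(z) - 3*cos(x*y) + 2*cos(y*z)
(3*y*sin(x*y), 3*x*sin(x*y) - 2*z*sin(y*z), -2*y*sin(y*z) + sin(z))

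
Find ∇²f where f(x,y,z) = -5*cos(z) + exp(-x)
5*cos(z) + exp(-x)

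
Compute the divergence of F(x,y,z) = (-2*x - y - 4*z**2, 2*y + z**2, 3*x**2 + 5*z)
5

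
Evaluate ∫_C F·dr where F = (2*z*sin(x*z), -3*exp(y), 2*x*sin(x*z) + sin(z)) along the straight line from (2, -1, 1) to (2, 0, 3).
-3 - 2*cos(6) + 2*cos(2) + cos(1) - cos(3) + 3*exp(-1)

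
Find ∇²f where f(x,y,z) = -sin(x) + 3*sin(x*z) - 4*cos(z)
-3*x**2*sin(x*z) - 3*z**2*sin(x*z) + sin(x) + 4*cos(z)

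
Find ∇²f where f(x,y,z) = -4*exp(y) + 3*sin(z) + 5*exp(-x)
-4*exp(y) - 3*sin(z) + 5*exp(-x)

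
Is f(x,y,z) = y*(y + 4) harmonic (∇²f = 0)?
No, ∇²f = 2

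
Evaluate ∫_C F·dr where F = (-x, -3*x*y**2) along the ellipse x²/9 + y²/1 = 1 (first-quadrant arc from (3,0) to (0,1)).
9/2 - 9*pi/16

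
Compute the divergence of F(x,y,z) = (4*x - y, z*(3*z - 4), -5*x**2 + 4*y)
4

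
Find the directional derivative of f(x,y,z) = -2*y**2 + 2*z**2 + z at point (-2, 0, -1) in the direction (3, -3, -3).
sqrt(3)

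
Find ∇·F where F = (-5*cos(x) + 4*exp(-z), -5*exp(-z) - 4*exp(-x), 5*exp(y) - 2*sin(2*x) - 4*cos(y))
5*sin(x)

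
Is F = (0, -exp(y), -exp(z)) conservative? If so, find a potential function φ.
Yes, F is conservative. φ = -exp(y) - exp(z)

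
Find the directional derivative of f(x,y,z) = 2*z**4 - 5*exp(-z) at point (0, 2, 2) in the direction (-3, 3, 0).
0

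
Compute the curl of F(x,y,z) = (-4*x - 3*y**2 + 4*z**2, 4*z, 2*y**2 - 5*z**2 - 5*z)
(4*y - 4, 8*z, 6*y)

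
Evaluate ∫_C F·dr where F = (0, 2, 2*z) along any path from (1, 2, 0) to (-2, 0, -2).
0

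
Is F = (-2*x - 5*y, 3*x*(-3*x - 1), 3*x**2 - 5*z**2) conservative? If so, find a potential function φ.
No, ∇×F = (0, -6*x, 2 - 18*x) ≠ 0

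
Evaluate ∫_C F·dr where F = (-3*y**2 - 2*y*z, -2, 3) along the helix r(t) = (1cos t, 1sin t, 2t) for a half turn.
4 + pi**2 + 6*pi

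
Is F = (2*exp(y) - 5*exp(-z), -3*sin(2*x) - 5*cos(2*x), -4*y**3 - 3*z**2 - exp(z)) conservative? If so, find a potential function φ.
No, ∇×F = (-12*y**2, 5*exp(-z), -2*exp(y) + 10*sin(2*x) - 6*cos(2*x)) ≠ 0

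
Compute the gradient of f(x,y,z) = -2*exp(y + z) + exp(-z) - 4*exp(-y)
(0, 2*(2 - exp(2*y + z))*exp(-y), (-2*exp(y + 2*z) - 1)*exp(-z))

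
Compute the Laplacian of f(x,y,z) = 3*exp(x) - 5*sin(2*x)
3*exp(x) + 20*sin(2*x)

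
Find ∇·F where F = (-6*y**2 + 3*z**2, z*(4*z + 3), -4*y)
0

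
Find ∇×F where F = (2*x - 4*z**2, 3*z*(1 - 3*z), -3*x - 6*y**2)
(-12*y + 18*z - 3, 3 - 8*z, 0)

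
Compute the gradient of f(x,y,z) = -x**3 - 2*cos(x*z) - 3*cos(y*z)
(-3*x**2 + 2*z*sin(x*z), 3*z*sin(y*z), 2*x*sin(x*z) + 3*y*sin(y*z))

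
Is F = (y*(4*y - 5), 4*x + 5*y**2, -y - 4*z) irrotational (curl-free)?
No, ∇×F = (-1, 0, 9 - 8*y)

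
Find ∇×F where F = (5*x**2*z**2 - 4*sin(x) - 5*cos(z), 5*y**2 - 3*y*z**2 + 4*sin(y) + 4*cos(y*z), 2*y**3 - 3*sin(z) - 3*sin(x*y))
(-3*x*cos(x*y) + 6*y**2 + 6*y*z + 4*y*sin(y*z), 10*x**2*z + 3*y*cos(x*y) + 5*sin(z), 0)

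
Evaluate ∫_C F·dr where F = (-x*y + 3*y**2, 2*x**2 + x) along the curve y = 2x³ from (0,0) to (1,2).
73/14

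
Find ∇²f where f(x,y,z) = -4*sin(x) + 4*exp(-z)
4*sin(x) + 4*exp(-z)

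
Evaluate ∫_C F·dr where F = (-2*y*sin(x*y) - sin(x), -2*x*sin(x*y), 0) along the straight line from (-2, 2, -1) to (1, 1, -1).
-cos(2) - 2*cos(4) + 3*cos(1)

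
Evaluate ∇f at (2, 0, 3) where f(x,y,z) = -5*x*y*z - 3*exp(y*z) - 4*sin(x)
(-4*cos(2), -39, 0)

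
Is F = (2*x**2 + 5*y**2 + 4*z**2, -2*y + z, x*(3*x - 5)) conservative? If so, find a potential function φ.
No, ∇×F = (-1, -6*x + 8*z + 5, -10*y) ≠ 0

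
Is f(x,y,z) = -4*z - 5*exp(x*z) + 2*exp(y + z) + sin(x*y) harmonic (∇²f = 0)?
No, ∇²f = -5*x**2*exp(x*z) - x**2*sin(x*y) - y**2*sin(x*y) - 5*z**2*exp(x*z) + 4*exp(y + z)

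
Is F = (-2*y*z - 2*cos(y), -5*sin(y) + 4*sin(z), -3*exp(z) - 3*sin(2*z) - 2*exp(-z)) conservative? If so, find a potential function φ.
No, ∇×F = (-4*cos(z), -2*y, 2*z - 2*sin(y)) ≠ 0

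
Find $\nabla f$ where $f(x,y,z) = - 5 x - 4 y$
(-5, -4, 0)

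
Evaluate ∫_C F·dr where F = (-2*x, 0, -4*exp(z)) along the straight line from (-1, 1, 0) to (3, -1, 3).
-4*exp(3) - 4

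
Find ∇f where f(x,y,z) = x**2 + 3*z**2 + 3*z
(2*x, 0, 6*z + 3)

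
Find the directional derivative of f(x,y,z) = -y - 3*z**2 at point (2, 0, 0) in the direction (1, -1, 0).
sqrt(2)/2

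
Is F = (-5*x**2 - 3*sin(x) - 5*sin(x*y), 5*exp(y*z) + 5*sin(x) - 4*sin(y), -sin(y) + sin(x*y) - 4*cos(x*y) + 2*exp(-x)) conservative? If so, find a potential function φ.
No, ∇×F = (4*x*sin(x*y) + x*cos(x*y) - 5*y*exp(y*z) - cos(y), -4*y*sin(x*y) - y*cos(x*y) + 2*exp(-x), 5*x*cos(x*y) + 5*cos(x)) ≠ 0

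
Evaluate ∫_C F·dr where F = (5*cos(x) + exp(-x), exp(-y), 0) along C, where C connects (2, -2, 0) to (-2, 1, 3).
-10*sin(2) - exp(-1) + exp(-2)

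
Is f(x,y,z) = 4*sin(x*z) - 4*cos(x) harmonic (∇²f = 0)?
No, ∇²f = -4*x**2*sin(x*z) - 4*z**2*sin(x*z) + 4*cos(x)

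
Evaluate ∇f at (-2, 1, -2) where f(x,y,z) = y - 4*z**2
(0, 1, 16)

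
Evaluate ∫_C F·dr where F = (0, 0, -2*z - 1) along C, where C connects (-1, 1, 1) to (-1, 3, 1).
0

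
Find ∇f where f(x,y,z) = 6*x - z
(6, 0, -1)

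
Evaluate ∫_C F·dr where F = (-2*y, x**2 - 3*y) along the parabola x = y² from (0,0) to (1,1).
-79/30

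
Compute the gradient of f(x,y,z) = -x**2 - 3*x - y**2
(-2*x - 3, -2*y, 0)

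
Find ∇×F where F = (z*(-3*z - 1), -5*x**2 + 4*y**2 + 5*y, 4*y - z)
(4, -6*z - 1, -10*x)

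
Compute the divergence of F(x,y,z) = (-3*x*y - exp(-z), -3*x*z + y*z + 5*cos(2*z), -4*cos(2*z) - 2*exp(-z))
-3*y + z + 8*sin(2*z) + 2*exp(-z)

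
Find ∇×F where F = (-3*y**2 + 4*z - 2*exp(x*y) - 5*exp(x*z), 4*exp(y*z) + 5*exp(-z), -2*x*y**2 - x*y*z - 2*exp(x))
(-4*x*y - x*z - 4*y*exp(y*z) + 5*exp(-z), -5*x*exp(x*z) + 2*y**2 + y*z + 2*exp(x) + 4, 2*x*exp(x*y) + 6*y)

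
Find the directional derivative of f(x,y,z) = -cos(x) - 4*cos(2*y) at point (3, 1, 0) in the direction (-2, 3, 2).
2*sqrt(17)*(-sin(3) + 12*sin(2))/17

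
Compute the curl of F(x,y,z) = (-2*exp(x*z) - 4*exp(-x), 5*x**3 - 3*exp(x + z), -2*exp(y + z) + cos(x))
(3*exp(x + z) - 2*exp(y + z), -2*x*exp(x*z) + sin(x), 15*x**2 - 3*exp(x + z))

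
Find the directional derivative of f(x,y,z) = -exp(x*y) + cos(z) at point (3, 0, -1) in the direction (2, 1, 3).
3*sqrt(14)*(-1 + sin(1))/14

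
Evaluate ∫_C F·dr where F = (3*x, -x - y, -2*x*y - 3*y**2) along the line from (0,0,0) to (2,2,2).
-34/3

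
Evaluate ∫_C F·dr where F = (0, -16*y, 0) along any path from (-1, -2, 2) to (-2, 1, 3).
24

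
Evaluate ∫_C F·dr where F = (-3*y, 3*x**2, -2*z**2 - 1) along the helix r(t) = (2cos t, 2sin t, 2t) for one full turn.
-128*pi**3/3 + 8*pi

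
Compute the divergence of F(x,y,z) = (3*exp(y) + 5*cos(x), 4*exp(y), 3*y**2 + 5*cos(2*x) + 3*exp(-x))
4*exp(y) - 5*sin(x)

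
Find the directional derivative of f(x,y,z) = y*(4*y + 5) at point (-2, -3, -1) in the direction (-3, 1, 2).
-19*sqrt(14)/14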